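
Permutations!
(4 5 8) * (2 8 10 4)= (2 8)(4 5 10)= [0, 1, 8, 3, 5, 10, 6, 7, 2, 9, 4]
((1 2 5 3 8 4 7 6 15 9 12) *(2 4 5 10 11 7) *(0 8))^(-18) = ((0 8 5 3)(1 4 2 10 11 7 6 15 9 12))^(-18) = (0 5)(1 2 11 6 9)(3 8)(4 10 7 15 12)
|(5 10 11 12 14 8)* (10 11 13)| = 10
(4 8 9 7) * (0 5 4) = (0 5 4 8 9 7) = [5, 1, 2, 3, 8, 4, 6, 0, 9, 7]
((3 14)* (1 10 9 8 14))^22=(1 14 9)(3 8 10)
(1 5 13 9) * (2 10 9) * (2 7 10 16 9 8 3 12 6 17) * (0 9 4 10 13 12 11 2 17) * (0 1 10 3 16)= (17)(0 9 10 8 16 4 3 11 2)(1 5 12 6)(7 13)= [9, 5, 0, 11, 3, 12, 1, 13, 16, 10, 8, 2, 6, 7, 14, 15, 4, 17]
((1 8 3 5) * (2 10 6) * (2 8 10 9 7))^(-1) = (1 5 3 8 6 10)(2 7 9)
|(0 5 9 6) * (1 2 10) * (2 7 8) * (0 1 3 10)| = |(0 5 9 6 1 7 8 2)(3 10)| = 8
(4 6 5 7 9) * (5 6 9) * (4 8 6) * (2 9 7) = [0, 1, 9, 3, 7, 2, 4, 5, 6, 8] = (2 9 8 6 4 7 5)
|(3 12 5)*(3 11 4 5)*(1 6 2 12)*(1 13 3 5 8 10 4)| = 6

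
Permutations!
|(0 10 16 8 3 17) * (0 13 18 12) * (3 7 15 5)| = |(0 10 16 8 7 15 5 3 17 13 18 12)| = 12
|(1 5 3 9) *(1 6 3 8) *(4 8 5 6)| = |(1 6 3 9 4 8)| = 6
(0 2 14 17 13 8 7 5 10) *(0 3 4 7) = (0 2 14 17 13 8)(3 4 7 5 10) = [2, 1, 14, 4, 7, 10, 6, 5, 0, 9, 3, 11, 12, 8, 17, 15, 16, 13]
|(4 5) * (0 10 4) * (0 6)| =5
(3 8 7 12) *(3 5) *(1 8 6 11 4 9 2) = (1 8 7 12 5 3 6 11 4 9 2) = [0, 8, 1, 6, 9, 3, 11, 12, 7, 2, 10, 4, 5]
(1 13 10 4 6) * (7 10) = (1 13 7 10 4 6) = [0, 13, 2, 3, 6, 5, 1, 10, 8, 9, 4, 11, 12, 7]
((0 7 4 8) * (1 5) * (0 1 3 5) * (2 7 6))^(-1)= ((0 6 2 7 4 8 1)(3 5))^(-1)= (0 1 8 4 7 2 6)(3 5)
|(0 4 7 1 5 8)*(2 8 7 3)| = 15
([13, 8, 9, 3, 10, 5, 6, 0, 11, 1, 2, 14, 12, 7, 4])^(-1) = (0 7 13)(1 9 2 10 4 14 11 8)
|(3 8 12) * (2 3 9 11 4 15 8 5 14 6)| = |(2 3 5 14 6)(4 15 8 12 9 11)| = 30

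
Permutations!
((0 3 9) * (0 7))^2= (0 9)(3 7)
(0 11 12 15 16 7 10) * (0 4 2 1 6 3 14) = [11, 6, 1, 14, 2, 5, 3, 10, 8, 9, 4, 12, 15, 13, 0, 16, 7] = (0 11 12 15 16 7 10 4 2 1 6 3 14)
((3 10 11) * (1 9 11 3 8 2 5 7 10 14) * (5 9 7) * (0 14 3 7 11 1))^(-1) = (0 14)(1 9 2 8 11)(7 10)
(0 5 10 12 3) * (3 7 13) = (0 5 10 12 7 13 3) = [5, 1, 2, 0, 4, 10, 6, 13, 8, 9, 12, 11, 7, 3]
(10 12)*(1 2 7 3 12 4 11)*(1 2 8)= (1 8)(2 7 3 12 10 4 11)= [0, 8, 7, 12, 11, 5, 6, 3, 1, 9, 4, 2, 10]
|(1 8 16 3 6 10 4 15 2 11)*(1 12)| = |(1 8 16 3 6 10 4 15 2 11 12)| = 11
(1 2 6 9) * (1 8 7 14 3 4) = (1 2 6 9 8 7 14 3 4) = [0, 2, 6, 4, 1, 5, 9, 14, 7, 8, 10, 11, 12, 13, 3]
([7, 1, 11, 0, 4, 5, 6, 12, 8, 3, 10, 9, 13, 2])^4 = (0 2)(3 13)(7 11)(9 12)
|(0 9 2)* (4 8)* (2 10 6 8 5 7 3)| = |(0 9 10 6 8 4 5 7 3 2)| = 10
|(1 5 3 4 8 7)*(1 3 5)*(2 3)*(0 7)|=|(0 7 2 3 4 8)|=6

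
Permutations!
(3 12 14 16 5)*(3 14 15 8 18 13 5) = (3 12 15 8 18 13 5 14 16) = [0, 1, 2, 12, 4, 14, 6, 7, 18, 9, 10, 11, 15, 5, 16, 8, 3, 17, 13]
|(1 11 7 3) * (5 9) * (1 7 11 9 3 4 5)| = |(11)(1 9)(3 7 4 5)| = 4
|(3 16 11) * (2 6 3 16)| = 6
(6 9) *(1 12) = (1 12)(6 9) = [0, 12, 2, 3, 4, 5, 9, 7, 8, 6, 10, 11, 1]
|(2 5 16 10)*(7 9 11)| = |(2 5 16 10)(7 9 11)| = 12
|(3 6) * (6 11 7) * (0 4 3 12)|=|(0 4 3 11 7 6 12)|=7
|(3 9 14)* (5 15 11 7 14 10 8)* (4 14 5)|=|(3 9 10 8 4 14)(5 15 11 7)|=12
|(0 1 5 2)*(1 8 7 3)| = 7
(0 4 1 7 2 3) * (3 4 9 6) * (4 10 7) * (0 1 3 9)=(1 4 3)(2 10 7)(6 9)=[0, 4, 10, 1, 3, 5, 9, 2, 8, 6, 7]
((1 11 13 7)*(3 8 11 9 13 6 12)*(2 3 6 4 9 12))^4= (1 3 9 12 8 13 6 11 7 2 4)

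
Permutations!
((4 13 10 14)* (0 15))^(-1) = ((0 15)(4 13 10 14))^(-1) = (0 15)(4 14 10 13)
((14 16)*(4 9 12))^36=(16)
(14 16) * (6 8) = (6 8)(14 16) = [0, 1, 2, 3, 4, 5, 8, 7, 6, 9, 10, 11, 12, 13, 16, 15, 14]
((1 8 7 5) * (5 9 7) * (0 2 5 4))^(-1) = ((0 2 5 1 8 4)(7 9))^(-1) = (0 4 8 1 5 2)(7 9)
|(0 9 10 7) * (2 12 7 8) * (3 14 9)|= |(0 3 14 9 10 8 2 12 7)|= 9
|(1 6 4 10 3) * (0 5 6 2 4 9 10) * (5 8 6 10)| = 10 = |(0 8 6 9 5 10 3 1 2 4)|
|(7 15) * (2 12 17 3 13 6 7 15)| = 7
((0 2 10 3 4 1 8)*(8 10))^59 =((0 2 8)(1 10 3 4))^59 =(0 8 2)(1 4 3 10)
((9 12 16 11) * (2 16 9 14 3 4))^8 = (2 11 3)(4 16 14)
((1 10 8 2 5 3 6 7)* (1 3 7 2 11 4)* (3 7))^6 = ((1 10 8 11 4)(2 5 3 6))^6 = (1 10 8 11 4)(2 3)(5 6)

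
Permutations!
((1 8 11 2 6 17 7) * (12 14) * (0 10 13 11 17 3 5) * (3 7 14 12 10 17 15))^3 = (0 10 2 1 3 17 13 6 8 5 14 11 7 15)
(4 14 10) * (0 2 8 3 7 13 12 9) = (0 2 8 3 7 13 12 9)(4 14 10) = [2, 1, 8, 7, 14, 5, 6, 13, 3, 0, 4, 11, 9, 12, 10]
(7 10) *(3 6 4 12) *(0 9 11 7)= (0 9 11 7 10)(3 6 4 12)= [9, 1, 2, 6, 12, 5, 4, 10, 8, 11, 0, 7, 3]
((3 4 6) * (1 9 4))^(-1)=((1 9 4 6 3))^(-1)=(1 3 6 4 9)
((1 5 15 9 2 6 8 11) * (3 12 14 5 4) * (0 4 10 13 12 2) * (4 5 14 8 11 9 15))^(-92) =(15)(0 9 8 12 13 10 1 11 6 2 3 4 5)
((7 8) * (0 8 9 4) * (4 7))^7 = (0 8 4)(7 9)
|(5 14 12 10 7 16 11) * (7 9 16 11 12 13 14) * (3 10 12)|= 12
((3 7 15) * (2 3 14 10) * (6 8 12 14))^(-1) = ((2 3 7 15 6 8 12 14 10))^(-1) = (2 10 14 12 8 6 15 7 3)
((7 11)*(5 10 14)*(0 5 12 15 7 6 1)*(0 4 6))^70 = (0 7 12 10)(1 4 6)(5 11 15 14)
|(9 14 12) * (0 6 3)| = 3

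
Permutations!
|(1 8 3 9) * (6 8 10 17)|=|(1 10 17 6 8 3 9)|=7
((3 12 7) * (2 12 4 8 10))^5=((2 12 7 3 4 8 10))^5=(2 8 3 12 10 4 7)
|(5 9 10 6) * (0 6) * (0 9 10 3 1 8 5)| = 6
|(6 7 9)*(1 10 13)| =3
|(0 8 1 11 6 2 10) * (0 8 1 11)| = 10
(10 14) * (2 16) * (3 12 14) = [0, 1, 16, 12, 4, 5, 6, 7, 8, 9, 3, 11, 14, 13, 10, 15, 2] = (2 16)(3 12 14 10)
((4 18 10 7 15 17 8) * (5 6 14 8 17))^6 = ((4 18 10 7 15 5 6 14 8))^6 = (4 6 7)(5 10 8)(14 15 18)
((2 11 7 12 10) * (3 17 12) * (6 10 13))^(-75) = ((2 11 7 3 17 12 13 6 10))^(-75) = (2 13 3)(6 17 11)(7 10 12)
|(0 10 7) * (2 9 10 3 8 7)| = 12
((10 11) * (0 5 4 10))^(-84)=((0 5 4 10 11))^(-84)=(0 5 4 10 11)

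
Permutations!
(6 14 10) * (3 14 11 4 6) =[0, 1, 2, 14, 6, 5, 11, 7, 8, 9, 3, 4, 12, 13, 10] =(3 14 10)(4 6 11)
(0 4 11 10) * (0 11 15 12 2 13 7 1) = (0 4 15 12 2 13 7 1)(10 11) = [4, 0, 13, 3, 15, 5, 6, 1, 8, 9, 11, 10, 2, 7, 14, 12]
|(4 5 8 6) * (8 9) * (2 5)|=|(2 5 9 8 6 4)|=6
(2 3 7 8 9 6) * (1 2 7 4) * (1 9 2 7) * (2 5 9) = (1 7 8 5 9 6)(2 3 4) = [0, 7, 3, 4, 2, 9, 1, 8, 5, 6]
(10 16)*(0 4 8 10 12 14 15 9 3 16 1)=(0 4 8 10 1)(3 16 12 14 15 9)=[4, 0, 2, 16, 8, 5, 6, 7, 10, 3, 1, 11, 14, 13, 15, 9, 12]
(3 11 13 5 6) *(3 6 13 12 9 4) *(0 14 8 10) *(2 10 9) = [14, 1, 10, 11, 3, 13, 6, 7, 9, 4, 0, 12, 2, 5, 8] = (0 14 8 9 4 3 11 12 2 10)(5 13)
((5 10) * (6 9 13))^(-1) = ((5 10)(6 9 13))^(-1) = (5 10)(6 13 9)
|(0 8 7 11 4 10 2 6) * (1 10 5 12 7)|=30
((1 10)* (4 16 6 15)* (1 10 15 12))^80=(1 4 6)(12 15 16)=((1 15 4 16 6 12))^80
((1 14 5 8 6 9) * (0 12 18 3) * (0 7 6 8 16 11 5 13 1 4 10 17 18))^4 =((0 12)(1 14 13)(3 7 6 9 4 10 17 18)(5 16 11))^4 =(1 14 13)(3 4)(5 16 11)(6 17)(7 10)(9 18)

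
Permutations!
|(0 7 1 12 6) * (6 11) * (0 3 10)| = 8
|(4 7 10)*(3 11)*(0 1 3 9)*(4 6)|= 20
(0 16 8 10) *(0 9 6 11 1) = (0 16 8 10 9 6 11 1) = [16, 0, 2, 3, 4, 5, 11, 7, 10, 6, 9, 1, 12, 13, 14, 15, 8]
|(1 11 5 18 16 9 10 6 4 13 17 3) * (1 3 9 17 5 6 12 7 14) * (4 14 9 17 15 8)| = 28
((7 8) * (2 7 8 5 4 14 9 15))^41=((2 7 5 4 14 9 15))^41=(2 15 9 14 4 5 7)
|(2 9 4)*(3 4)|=4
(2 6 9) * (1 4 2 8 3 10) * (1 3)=(1 4 2 6 9 8)(3 10)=[0, 4, 6, 10, 2, 5, 9, 7, 1, 8, 3]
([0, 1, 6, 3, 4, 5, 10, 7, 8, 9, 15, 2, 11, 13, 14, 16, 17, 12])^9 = [0, 1, 6, 3, 4, 5, 10, 7, 8, 9, 15, 2, 11, 13, 14, 16, 17, 12]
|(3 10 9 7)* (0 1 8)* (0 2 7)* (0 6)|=9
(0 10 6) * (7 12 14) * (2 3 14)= (0 10 6)(2 3 14 7 12)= [10, 1, 3, 14, 4, 5, 0, 12, 8, 9, 6, 11, 2, 13, 7]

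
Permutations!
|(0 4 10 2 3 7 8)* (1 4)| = |(0 1 4 10 2 3 7 8)| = 8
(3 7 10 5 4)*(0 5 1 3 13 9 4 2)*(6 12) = (0 5 2)(1 3 7 10)(4 13 9)(6 12) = [5, 3, 0, 7, 13, 2, 12, 10, 8, 4, 1, 11, 6, 9]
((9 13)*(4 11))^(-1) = ((4 11)(9 13))^(-1) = (4 11)(9 13)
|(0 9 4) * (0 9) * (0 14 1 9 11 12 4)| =|(0 14 1 9)(4 11 12)| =12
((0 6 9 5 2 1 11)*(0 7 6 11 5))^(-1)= (0 9 6 7 11)(1 2 5)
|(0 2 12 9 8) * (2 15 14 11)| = |(0 15 14 11 2 12 9 8)| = 8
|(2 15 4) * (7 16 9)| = 3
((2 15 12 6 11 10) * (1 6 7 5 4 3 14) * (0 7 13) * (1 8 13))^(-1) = ((0 7 5 4 3 14 8 13)(1 6 11 10 2 15 12))^(-1) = (0 13 8 14 3 4 5 7)(1 12 15 2 10 11 6)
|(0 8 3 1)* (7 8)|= 5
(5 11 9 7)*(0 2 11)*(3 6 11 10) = (0 2 10 3 6 11 9 7 5) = [2, 1, 10, 6, 4, 0, 11, 5, 8, 7, 3, 9]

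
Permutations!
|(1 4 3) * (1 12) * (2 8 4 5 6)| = 8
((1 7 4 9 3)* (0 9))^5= ((0 9 3 1 7 4))^5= (0 4 7 1 3 9)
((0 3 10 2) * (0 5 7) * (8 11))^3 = (0 2)(3 5)(7 10)(8 11)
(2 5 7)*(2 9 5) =[0, 1, 2, 3, 4, 7, 6, 9, 8, 5] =(5 7 9)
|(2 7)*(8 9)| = 2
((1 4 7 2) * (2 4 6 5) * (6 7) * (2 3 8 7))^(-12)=(8)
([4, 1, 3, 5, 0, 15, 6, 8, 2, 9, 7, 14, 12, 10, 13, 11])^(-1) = (0 4)(2 8 7 10 13 14 11 15 5 3)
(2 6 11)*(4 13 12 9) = (2 6 11)(4 13 12 9) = [0, 1, 6, 3, 13, 5, 11, 7, 8, 4, 10, 2, 9, 12]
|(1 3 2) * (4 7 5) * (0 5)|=|(0 5 4 7)(1 3 2)|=12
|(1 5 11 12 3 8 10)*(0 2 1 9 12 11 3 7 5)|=21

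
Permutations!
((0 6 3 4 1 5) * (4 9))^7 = (9)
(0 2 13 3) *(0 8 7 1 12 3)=(0 2 13)(1 12 3 8 7)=[2, 12, 13, 8, 4, 5, 6, 1, 7, 9, 10, 11, 3, 0]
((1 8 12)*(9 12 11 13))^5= (1 12 9 13 11 8)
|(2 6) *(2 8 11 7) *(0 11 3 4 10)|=9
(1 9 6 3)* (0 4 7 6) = (0 4 7 6 3 1 9) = [4, 9, 2, 1, 7, 5, 3, 6, 8, 0]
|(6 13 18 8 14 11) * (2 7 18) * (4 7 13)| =14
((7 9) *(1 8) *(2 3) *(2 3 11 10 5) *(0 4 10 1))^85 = (0 11 10 8 2 4 1 5)(7 9)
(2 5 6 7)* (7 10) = (2 5 6 10 7) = [0, 1, 5, 3, 4, 6, 10, 2, 8, 9, 7]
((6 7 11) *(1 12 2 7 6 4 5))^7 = (12) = ((1 12 2 7 11 4 5))^7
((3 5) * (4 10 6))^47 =((3 5)(4 10 6))^47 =(3 5)(4 6 10)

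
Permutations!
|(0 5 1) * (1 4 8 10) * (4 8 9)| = 10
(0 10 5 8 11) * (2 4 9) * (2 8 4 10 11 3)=(0 11)(2 10 5 4 9 8 3)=[11, 1, 10, 2, 9, 4, 6, 7, 3, 8, 5, 0]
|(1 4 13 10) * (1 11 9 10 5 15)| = 15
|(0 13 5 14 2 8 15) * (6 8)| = 8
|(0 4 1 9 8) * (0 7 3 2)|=8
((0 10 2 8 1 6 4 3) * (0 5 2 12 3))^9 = ((0 10 12 3 5 2 8 1 6 4))^9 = (0 4 6 1 8 2 5 3 12 10)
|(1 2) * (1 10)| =3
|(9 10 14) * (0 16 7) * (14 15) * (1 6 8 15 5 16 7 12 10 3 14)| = 12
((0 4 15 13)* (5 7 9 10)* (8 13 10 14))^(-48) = ((0 4 15 10 5 7 9 14 8 13))^(-48) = (0 15 5 9 8)(4 10 7 14 13)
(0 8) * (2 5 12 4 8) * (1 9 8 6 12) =(0 2 5 1 9 8)(4 6 12) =[2, 9, 5, 3, 6, 1, 12, 7, 0, 8, 10, 11, 4]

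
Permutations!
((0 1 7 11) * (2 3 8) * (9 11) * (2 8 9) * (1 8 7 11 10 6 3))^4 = ((0 8 7 2 1 11)(3 9 10 6))^4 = (0 1 7)(2 8 11)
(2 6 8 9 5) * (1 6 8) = (1 6)(2 8 9 5) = [0, 6, 8, 3, 4, 2, 1, 7, 9, 5]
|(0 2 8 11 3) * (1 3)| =6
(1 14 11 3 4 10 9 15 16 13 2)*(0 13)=(0 13 2 1 14 11 3 4 10 9 15 16)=[13, 14, 1, 4, 10, 5, 6, 7, 8, 15, 9, 3, 12, 2, 11, 16, 0]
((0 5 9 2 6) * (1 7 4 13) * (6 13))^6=(0 7 2)(1 9 6)(4 13 5)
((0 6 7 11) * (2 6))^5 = ((0 2 6 7 11))^5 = (11)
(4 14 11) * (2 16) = (2 16)(4 14 11) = [0, 1, 16, 3, 14, 5, 6, 7, 8, 9, 10, 4, 12, 13, 11, 15, 2]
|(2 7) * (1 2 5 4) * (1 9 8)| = |(1 2 7 5 4 9 8)| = 7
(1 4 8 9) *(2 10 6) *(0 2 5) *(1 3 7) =(0 2 10 6 5)(1 4 8 9 3 7) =[2, 4, 10, 7, 8, 0, 5, 1, 9, 3, 6]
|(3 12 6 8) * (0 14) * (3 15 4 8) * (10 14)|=|(0 10 14)(3 12 6)(4 8 15)|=3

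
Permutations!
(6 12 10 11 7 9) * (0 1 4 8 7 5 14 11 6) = (0 1 4 8 7 9)(5 14 11)(6 12 10) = [1, 4, 2, 3, 8, 14, 12, 9, 7, 0, 6, 5, 10, 13, 11]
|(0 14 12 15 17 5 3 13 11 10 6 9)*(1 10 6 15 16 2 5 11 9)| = |(0 14 12 16 2 5 3 13 9)(1 10 15 17 11 6)| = 18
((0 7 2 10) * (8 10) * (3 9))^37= ((0 7 2 8 10)(3 9))^37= (0 2 10 7 8)(3 9)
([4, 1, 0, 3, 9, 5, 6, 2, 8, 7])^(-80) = (9)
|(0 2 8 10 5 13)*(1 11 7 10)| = |(0 2 8 1 11 7 10 5 13)| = 9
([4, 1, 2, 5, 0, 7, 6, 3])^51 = [4, 1, 2, 3, 0, 5, 6, 7]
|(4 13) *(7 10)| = 2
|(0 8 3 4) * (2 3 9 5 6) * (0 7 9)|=|(0 8)(2 3 4 7 9 5 6)|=14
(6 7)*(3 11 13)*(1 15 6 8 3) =(1 15 6 7 8 3 11 13) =[0, 15, 2, 11, 4, 5, 7, 8, 3, 9, 10, 13, 12, 1, 14, 6]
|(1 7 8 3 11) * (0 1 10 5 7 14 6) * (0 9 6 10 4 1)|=18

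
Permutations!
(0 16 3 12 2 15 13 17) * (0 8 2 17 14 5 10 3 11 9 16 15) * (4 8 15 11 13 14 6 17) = (0 11 9 16 13 6 17 15 14 5 10 3 12 4 8 2) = [11, 1, 0, 12, 8, 10, 17, 7, 2, 16, 3, 9, 4, 6, 5, 14, 13, 15]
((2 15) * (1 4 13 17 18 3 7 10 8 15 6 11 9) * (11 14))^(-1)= ((1 4 13 17 18 3 7 10 8 15 2 6 14 11 9))^(-1)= (1 9 11 14 6 2 15 8 10 7 3 18 17 13 4)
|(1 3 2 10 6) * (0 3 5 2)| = 10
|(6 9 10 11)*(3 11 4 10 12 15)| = |(3 11 6 9 12 15)(4 10)| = 6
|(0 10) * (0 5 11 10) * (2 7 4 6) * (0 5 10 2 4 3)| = |(0 5 11 2 7 3)(4 6)| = 6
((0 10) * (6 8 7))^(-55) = ((0 10)(6 8 7))^(-55) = (0 10)(6 7 8)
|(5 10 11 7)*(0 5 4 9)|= 7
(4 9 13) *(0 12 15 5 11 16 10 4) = (0 12 15 5 11 16 10 4 9 13) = [12, 1, 2, 3, 9, 11, 6, 7, 8, 13, 4, 16, 15, 0, 14, 5, 10]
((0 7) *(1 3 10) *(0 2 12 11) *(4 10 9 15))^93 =((0 7 2 12 11)(1 3 9 15 4 10))^93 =(0 12 7 11 2)(1 15)(3 4)(9 10)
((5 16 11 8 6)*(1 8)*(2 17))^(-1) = ((1 8 6 5 16 11)(2 17))^(-1) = (1 11 16 5 6 8)(2 17)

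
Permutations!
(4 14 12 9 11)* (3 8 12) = (3 8 12 9 11 4 14) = [0, 1, 2, 8, 14, 5, 6, 7, 12, 11, 10, 4, 9, 13, 3]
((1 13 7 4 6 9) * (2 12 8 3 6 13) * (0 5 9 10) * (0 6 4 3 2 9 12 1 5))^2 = (1 5 8)(2 9 12)(3 13)(4 7)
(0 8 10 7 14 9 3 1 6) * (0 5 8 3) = (0 3 1 6 5 8 10 7 14 9) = [3, 6, 2, 1, 4, 8, 5, 14, 10, 0, 7, 11, 12, 13, 9]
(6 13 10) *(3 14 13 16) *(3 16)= [0, 1, 2, 14, 4, 5, 3, 7, 8, 9, 6, 11, 12, 10, 13, 15, 16]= (16)(3 14 13 10 6)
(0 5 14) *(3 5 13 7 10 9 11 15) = (0 13 7 10 9 11 15 3 5 14) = [13, 1, 2, 5, 4, 14, 6, 10, 8, 11, 9, 15, 12, 7, 0, 3]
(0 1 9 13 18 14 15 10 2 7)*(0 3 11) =(0 1 9 13 18 14 15 10 2 7 3 11) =[1, 9, 7, 11, 4, 5, 6, 3, 8, 13, 2, 0, 12, 18, 15, 10, 16, 17, 14]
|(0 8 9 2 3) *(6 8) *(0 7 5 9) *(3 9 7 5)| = |(0 6 8)(2 9)(3 5 7)| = 6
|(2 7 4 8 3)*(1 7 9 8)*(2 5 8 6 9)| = |(1 7 4)(3 5 8)(6 9)| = 6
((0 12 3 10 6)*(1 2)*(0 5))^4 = ((0 12 3 10 6 5)(1 2))^4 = (0 6 3)(5 10 12)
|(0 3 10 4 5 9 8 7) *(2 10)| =|(0 3 2 10 4 5 9 8 7)| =9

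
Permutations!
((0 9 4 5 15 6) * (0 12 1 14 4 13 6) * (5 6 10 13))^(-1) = ((0 9 5 15)(1 14 4 6 12)(10 13))^(-1) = (0 15 5 9)(1 12 6 4 14)(10 13)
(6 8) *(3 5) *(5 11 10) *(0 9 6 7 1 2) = [9, 2, 0, 11, 4, 3, 8, 1, 7, 6, 5, 10] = (0 9 6 8 7 1 2)(3 11 10 5)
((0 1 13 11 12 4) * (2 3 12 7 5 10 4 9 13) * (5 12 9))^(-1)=((0 1 2 3 9 13 11 7 12 5 10 4))^(-1)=(0 4 10 5 12 7 11 13 9 3 2 1)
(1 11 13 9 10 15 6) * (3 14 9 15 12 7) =(1 11 13 15 6)(3 14 9 10 12 7) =[0, 11, 2, 14, 4, 5, 1, 3, 8, 10, 12, 13, 7, 15, 9, 6]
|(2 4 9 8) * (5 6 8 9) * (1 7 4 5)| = 12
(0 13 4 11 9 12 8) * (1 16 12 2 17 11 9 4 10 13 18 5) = [18, 16, 17, 3, 9, 1, 6, 7, 0, 2, 13, 4, 8, 10, 14, 15, 12, 11, 5] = (0 18 5 1 16 12 8)(2 17 11 4 9)(10 13)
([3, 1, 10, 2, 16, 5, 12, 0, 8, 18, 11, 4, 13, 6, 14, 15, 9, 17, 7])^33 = (0 10 16 7 2 4 18 3 11 9)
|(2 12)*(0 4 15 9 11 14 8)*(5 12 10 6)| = 35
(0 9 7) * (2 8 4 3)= (0 9 7)(2 8 4 3)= [9, 1, 8, 2, 3, 5, 6, 0, 4, 7]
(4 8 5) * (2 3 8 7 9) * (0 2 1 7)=(0 2 3 8 5 4)(1 7 9)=[2, 7, 3, 8, 0, 4, 6, 9, 5, 1]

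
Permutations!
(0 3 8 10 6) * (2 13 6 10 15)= (0 3 8 15 2 13 6)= [3, 1, 13, 8, 4, 5, 0, 7, 15, 9, 10, 11, 12, 6, 14, 2]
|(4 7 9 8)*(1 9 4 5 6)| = |(1 9 8 5 6)(4 7)| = 10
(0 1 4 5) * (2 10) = (0 1 4 5)(2 10) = [1, 4, 10, 3, 5, 0, 6, 7, 8, 9, 2]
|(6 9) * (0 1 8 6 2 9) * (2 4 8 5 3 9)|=|(0 1 5 3 9 4 8 6)|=8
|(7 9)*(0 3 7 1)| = |(0 3 7 9 1)| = 5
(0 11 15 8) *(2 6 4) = [11, 1, 6, 3, 2, 5, 4, 7, 0, 9, 10, 15, 12, 13, 14, 8] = (0 11 15 8)(2 6 4)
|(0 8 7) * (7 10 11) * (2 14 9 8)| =8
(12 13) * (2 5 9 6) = [0, 1, 5, 3, 4, 9, 2, 7, 8, 6, 10, 11, 13, 12] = (2 5 9 6)(12 13)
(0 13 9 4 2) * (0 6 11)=(0 13 9 4 2 6 11)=[13, 1, 6, 3, 2, 5, 11, 7, 8, 4, 10, 0, 12, 9]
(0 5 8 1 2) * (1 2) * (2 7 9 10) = (0 5 8 7 9 10 2) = [5, 1, 0, 3, 4, 8, 6, 9, 7, 10, 2]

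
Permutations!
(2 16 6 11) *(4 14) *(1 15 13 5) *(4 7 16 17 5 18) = (1 15 13 18 4 14 7 16 6 11 2 17 5) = [0, 15, 17, 3, 14, 1, 11, 16, 8, 9, 10, 2, 12, 18, 7, 13, 6, 5, 4]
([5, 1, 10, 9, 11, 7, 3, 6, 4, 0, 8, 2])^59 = (0 9 3 6 7 5)(2 11 4 8 10)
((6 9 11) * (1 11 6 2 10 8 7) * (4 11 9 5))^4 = (1 4 8 6 2)(5 10 9 11 7)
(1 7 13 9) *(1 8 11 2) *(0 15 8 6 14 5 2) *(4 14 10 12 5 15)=(0 4 14 15 8 11)(1 7 13 9 6 10 12 5 2)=[4, 7, 1, 3, 14, 2, 10, 13, 11, 6, 12, 0, 5, 9, 15, 8]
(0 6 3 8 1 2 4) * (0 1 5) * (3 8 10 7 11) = (0 6 8 5)(1 2 4)(3 10 7 11) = [6, 2, 4, 10, 1, 0, 8, 11, 5, 9, 7, 3]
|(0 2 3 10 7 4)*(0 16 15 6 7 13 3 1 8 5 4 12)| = 33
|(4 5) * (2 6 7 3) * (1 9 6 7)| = 6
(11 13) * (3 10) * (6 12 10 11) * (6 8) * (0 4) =(0 4)(3 11 13 8 6 12 10) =[4, 1, 2, 11, 0, 5, 12, 7, 6, 9, 3, 13, 10, 8]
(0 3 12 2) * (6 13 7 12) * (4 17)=[3, 1, 0, 6, 17, 5, 13, 12, 8, 9, 10, 11, 2, 7, 14, 15, 16, 4]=(0 3 6 13 7 12 2)(4 17)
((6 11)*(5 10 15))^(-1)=(5 15 10)(6 11)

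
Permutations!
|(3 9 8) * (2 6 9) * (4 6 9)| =4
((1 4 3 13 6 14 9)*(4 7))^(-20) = (1 13)(3 9)(4 14)(6 7)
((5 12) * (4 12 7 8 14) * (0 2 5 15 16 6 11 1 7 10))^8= ((0 2 5 10)(1 7 8 14 4 12 15 16 6 11))^8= (1 6 15 4 8)(7 11 16 12 14)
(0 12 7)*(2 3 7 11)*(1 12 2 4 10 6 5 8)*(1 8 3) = (0 2 1 12 11 4 10 6 5 3 7) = [2, 12, 1, 7, 10, 3, 5, 0, 8, 9, 6, 4, 11]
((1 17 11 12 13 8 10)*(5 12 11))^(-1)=((1 17 5 12 13 8 10))^(-1)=(1 10 8 13 12 5 17)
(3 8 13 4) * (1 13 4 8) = (1 13 8 4 3) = [0, 13, 2, 1, 3, 5, 6, 7, 4, 9, 10, 11, 12, 8]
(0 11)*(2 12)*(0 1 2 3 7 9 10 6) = (0 11 1 2 12 3 7 9 10 6) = [11, 2, 12, 7, 4, 5, 0, 9, 8, 10, 6, 1, 3]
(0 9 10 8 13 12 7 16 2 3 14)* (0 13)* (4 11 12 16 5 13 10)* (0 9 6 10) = (0 6 10 8 9 4 11 12 7 5 13 16 2 3 14) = [6, 1, 3, 14, 11, 13, 10, 5, 9, 4, 8, 12, 7, 16, 0, 15, 2]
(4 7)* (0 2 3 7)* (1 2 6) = (0 6 1 2 3 7 4) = [6, 2, 3, 7, 0, 5, 1, 4]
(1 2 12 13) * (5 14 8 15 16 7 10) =(1 2 12 13)(5 14 8 15 16 7 10) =[0, 2, 12, 3, 4, 14, 6, 10, 15, 9, 5, 11, 13, 1, 8, 16, 7]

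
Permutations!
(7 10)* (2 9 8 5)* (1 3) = (1 3)(2 9 8 5)(7 10) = [0, 3, 9, 1, 4, 2, 6, 10, 5, 8, 7]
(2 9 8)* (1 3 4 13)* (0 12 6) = (0 12 6)(1 3 4 13)(2 9 8) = [12, 3, 9, 4, 13, 5, 0, 7, 2, 8, 10, 11, 6, 1]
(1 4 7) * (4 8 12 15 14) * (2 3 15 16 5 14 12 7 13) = (1 8 7)(2 3 15 12 16 5 14 4 13) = [0, 8, 3, 15, 13, 14, 6, 1, 7, 9, 10, 11, 16, 2, 4, 12, 5]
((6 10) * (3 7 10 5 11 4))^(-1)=((3 7 10 6 5 11 4))^(-1)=(3 4 11 5 6 10 7)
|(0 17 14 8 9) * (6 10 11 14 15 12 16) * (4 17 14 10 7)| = |(0 14 8 9)(4 17 15 12 16 6 7)(10 11)| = 28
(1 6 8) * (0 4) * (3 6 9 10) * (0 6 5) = (0 4 6 8 1 9 10 3 5) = [4, 9, 2, 5, 6, 0, 8, 7, 1, 10, 3]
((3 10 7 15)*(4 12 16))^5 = (3 10 7 15)(4 16 12) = ((3 10 7 15)(4 12 16))^5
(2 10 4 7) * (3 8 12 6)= [0, 1, 10, 8, 7, 5, 3, 2, 12, 9, 4, 11, 6]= (2 10 4 7)(3 8 12 6)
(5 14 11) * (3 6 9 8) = (3 6 9 8)(5 14 11) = [0, 1, 2, 6, 4, 14, 9, 7, 3, 8, 10, 5, 12, 13, 11]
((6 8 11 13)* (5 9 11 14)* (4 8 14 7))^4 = (4 8 7)(5 6 11)(9 14 13)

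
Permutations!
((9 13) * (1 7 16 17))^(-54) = ((1 7 16 17)(9 13))^(-54) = (1 16)(7 17)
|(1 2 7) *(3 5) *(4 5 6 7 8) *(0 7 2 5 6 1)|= 12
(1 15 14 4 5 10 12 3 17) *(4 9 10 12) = [0, 15, 2, 17, 5, 12, 6, 7, 8, 10, 4, 11, 3, 13, 9, 14, 16, 1] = (1 15 14 9 10 4 5 12 3 17)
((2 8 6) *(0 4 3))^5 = ((0 4 3)(2 8 6))^5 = (0 3 4)(2 6 8)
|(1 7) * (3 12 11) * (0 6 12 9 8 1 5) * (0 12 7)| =10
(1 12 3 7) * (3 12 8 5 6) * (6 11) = (12)(1 8 5 11 6 3 7) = [0, 8, 2, 7, 4, 11, 3, 1, 5, 9, 10, 6, 12]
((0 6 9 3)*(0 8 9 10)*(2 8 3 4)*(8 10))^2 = (0 8 4 10 6 9 2)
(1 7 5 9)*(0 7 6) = [7, 6, 2, 3, 4, 9, 0, 5, 8, 1] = (0 7 5 9 1 6)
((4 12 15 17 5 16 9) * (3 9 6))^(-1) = ((3 9 4 12 15 17 5 16 6))^(-1) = (3 6 16 5 17 15 12 4 9)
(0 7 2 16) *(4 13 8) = (0 7 2 16)(4 13 8) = [7, 1, 16, 3, 13, 5, 6, 2, 4, 9, 10, 11, 12, 8, 14, 15, 0]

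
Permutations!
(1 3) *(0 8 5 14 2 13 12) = (0 8 5 14 2 13 12)(1 3) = [8, 3, 13, 1, 4, 14, 6, 7, 5, 9, 10, 11, 0, 12, 2]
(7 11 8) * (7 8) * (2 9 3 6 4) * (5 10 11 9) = (2 5 10 11 7 9 3 6 4) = [0, 1, 5, 6, 2, 10, 4, 9, 8, 3, 11, 7]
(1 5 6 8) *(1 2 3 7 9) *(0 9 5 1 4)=[9, 1, 3, 7, 0, 6, 8, 5, 2, 4]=(0 9 4)(2 3 7 5 6 8)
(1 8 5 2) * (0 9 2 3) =[9, 8, 1, 0, 4, 3, 6, 7, 5, 2] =(0 9 2 1 8 5 3)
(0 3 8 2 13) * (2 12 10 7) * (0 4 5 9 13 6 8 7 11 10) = (0 3 7 2 6 8 12)(4 5 9 13)(10 11) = [3, 1, 6, 7, 5, 9, 8, 2, 12, 13, 11, 10, 0, 4]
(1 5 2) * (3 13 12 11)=[0, 5, 1, 13, 4, 2, 6, 7, 8, 9, 10, 3, 11, 12]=(1 5 2)(3 13 12 11)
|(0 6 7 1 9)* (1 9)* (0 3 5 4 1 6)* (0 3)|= 8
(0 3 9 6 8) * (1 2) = (0 3 9 6 8)(1 2) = [3, 2, 1, 9, 4, 5, 8, 7, 0, 6]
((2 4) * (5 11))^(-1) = ((2 4)(5 11))^(-1) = (2 4)(5 11)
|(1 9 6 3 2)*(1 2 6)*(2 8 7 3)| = 10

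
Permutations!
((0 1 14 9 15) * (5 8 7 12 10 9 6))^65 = (0 15 9 10 12 7 8 5 6 14 1)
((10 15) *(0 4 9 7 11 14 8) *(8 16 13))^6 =((0 4 9 7 11 14 16 13 8)(10 15))^6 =(0 16 7)(4 13 11)(8 14 9)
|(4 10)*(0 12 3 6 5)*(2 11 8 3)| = |(0 12 2 11 8 3 6 5)(4 10)| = 8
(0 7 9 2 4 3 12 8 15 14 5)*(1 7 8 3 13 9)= (0 8 15 14 5)(1 7)(2 4 13 9)(3 12)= [8, 7, 4, 12, 13, 0, 6, 1, 15, 2, 10, 11, 3, 9, 5, 14]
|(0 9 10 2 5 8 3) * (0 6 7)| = 9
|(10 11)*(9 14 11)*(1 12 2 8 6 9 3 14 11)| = 10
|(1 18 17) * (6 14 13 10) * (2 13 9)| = 6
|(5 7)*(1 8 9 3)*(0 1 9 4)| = |(0 1 8 4)(3 9)(5 7)| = 4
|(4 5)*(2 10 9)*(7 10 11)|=|(2 11 7 10 9)(4 5)|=10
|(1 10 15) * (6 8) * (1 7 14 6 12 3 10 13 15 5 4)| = 12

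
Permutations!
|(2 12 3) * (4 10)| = 6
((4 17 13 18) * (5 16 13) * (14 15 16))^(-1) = ((4 17 5 14 15 16 13 18))^(-1) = (4 18 13 16 15 14 5 17)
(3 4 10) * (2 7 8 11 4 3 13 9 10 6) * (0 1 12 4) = (0 1 12 4 6 2 7 8 11)(9 10 13) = [1, 12, 7, 3, 6, 5, 2, 8, 11, 10, 13, 0, 4, 9]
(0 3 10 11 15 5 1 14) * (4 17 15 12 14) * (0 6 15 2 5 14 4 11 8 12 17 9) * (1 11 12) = (0 3 10 8 1 12 4 9)(2 5 11 17)(6 15 14) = [3, 12, 5, 10, 9, 11, 15, 7, 1, 0, 8, 17, 4, 13, 6, 14, 16, 2]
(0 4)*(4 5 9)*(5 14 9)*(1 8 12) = (0 14 9 4)(1 8 12) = [14, 8, 2, 3, 0, 5, 6, 7, 12, 4, 10, 11, 1, 13, 9]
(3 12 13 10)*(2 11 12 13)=[0, 1, 11, 13, 4, 5, 6, 7, 8, 9, 3, 12, 2, 10]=(2 11 12)(3 13 10)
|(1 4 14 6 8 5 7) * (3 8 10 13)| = 10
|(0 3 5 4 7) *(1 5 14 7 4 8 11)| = 4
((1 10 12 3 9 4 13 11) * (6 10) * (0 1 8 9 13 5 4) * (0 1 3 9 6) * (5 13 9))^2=(0 9)(1 3)(4 11 6 12)(5 13 8 10)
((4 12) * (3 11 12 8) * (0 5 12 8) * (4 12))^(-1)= ((12)(0 5 4)(3 11 8))^(-1)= (12)(0 4 5)(3 8 11)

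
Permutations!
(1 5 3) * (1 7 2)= (1 5 3 7 2)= [0, 5, 1, 7, 4, 3, 6, 2]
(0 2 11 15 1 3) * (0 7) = [2, 3, 11, 7, 4, 5, 6, 0, 8, 9, 10, 15, 12, 13, 14, 1] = (0 2 11 15 1 3 7)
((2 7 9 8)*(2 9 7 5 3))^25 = (2 5 3)(8 9)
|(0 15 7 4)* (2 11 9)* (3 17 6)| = 12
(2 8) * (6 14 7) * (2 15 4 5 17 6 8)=[0, 1, 2, 3, 5, 17, 14, 8, 15, 9, 10, 11, 12, 13, 7, 4, 16, 6]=(4 5 17 6 14 7 8 15)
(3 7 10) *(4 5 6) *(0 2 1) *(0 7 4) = (0 2 1 7 10 3 4 5 6) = [2, 7, 1, 4, 5, 6, 0, 10, 8, 9, 3]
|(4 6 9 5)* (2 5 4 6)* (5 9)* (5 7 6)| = |(2 9 4)(6 7)| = 6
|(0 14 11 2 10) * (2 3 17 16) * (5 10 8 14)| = |(0 5 10)(2 8 14 11 3 17 16)| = 21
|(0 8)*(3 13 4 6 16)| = |(0 8)(3 13 4 6 16)| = 10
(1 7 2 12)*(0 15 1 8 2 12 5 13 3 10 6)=[15, 7, 5, 10, 4, 13, 0, 12, 2, 9, 6, 11, 8, 3, 14, 1]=(0 15 1 7 12 8 2 5 13 3 10 6)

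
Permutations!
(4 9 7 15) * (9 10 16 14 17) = (4 10 16 14 17 9 7 15) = [0, 1, 2, 3, 10, 5, 6, 15, 8, 7, 16, 11, 12, 13, 17, 4, 14, 9]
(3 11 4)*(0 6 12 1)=(0 6 12 1)(3 11 4)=[6, 0, 2, 11, 3, 5, 12, 7, 8, 9, 10, 4, 1]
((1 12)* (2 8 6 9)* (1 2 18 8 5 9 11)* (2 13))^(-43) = (1 8 5 12 6 9 13 11 18 2)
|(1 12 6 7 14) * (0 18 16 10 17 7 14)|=12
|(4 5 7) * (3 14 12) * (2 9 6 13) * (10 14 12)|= 12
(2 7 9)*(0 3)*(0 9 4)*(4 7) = (0 3 9 2 4) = [3, 1, 4, 9, 0, 5, 6, 7, 8, 2]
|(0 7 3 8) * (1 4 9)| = 12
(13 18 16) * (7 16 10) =(7 16 13 18 10) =[0, 1, 2, 3, 4, 5, 6, 16, 8, 9, 7, 11, 12, 18, 14, 15, 13, 17, 10]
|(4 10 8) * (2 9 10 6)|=|(2 9 10 8 4 6)|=6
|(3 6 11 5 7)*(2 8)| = |(2 8)(3 6 11 5 7)| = 10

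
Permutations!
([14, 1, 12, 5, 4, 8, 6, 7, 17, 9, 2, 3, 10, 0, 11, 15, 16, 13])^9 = [14, 1, 2, 5, 4, 8, 6, 7, 17, 9, 10, 3, 12, 0, 11, 15, 16, 13]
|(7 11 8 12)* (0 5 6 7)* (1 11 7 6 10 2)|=8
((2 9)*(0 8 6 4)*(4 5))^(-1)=(0 4 5 6 8)(2 9)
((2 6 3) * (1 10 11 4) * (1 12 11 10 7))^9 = (12)(1 7)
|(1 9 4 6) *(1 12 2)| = |(1 9 4 6 12 2)| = 6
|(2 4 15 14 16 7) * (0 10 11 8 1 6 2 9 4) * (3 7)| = |(0 10 11 8 1 6 2)(3 7 9 4 15 14 16)| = 7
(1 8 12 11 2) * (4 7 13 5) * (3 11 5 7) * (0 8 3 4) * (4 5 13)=(0 8 12 13 7 4 5)(1 3 11 2)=[8, 3, 1, 11, 5, 0, 6, 4, 12, 9, 10, 2, 13, 7]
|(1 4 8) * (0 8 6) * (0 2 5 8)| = 6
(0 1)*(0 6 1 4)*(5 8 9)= (0 4)(1 6)(5 8 9)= [4, 6, 2, 3, 0, 8, 1, 7, 9, 5]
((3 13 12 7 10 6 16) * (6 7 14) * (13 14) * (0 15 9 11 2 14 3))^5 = (0 14 9 16 2 15 6 11)(7 10)(12 13)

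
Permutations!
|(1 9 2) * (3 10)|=6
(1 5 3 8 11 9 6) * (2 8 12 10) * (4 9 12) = (1 5 3 4 9 6)(2 8 11 12 10) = [0, 5, 8, 4, 9, 3, 1, 7, 11, 6, 2, 12, 10]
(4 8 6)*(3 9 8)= [0, 1, 2, 9, 3, 5, 4, 7, 6, 8]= (3 9 8 6 4)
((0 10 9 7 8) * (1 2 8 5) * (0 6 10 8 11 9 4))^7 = (0 6 4 8 10)(1 2 11 9 7 5)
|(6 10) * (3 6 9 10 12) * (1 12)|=4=|(1 12 3 6)(9 10)|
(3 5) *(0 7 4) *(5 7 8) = (0 8 5 3 7 4) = [8, 1, 2, 7, 0, 3, 6, 4, 5]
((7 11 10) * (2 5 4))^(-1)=(2 4 5)(7 10 11)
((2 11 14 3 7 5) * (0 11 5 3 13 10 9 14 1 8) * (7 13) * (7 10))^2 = ((0 11 1 8)(2 5)(3 13 7)(9 14 10))^2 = (0 1)(3 7 13)(8 11)(9 10 14)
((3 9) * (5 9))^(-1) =((3 5 9))^(-1) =(3 9 5)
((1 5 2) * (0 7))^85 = ((0 7)(1 5 2))^85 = (0 7)(1 5 2)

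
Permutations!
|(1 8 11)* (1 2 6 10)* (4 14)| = 6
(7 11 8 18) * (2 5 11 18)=(2 5 11 8)(7 18)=[0, 1, 5, 3, 4, 11, 6, 18, 2, 9, 10, 8, 12, 13, 14, 15, 16, 17, 7]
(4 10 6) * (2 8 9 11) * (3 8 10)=(2 10 6 4 3 8 9 11)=[0, 1, 10, 8, 3, 5, 4, 7, 9, 11, 6, 2]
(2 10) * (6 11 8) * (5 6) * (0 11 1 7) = (0 11 8 5 6 1 7)(2 10) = [11, 7, 10, 3, 4, 6, 1, 0, 5, 9, 2, 8]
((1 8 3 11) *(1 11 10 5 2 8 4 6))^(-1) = (11)(1 6 4)(2 5 10 3 8)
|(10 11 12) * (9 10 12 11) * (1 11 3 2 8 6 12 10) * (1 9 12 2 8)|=6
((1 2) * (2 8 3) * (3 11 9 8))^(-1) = (1 2 3)(8 9 11)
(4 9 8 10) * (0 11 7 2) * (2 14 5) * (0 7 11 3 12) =(0 3 12)(2 7 14 5)(4 9 8 10) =[3, 1, 7, 12, 9, 2, 6, 14, 10, 8, 4, 11, 0, 13, 5]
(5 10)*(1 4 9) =(1 4 9)(5 10) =[0, 4, 2, 3, 9, 10, 6, 7, 8, 1, 5]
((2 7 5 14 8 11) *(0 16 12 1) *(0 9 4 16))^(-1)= ((1 9 4 16 12)(2 7 5 14 8 11))^(-1)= (1 12 16 4 9)(2 11 8 14 5 7)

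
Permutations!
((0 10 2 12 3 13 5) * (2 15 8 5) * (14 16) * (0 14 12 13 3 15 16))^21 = (0 8 16 14 15 10 5 12)(2 13)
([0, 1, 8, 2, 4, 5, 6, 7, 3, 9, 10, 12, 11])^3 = (11 12)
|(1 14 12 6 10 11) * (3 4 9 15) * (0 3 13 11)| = |(0 3 4 9 15 13 11 1 14 12 6 10)| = 12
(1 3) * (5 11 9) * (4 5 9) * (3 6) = (1 6 3)(4 5 11) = [0, 6, 2, 1, 5, 11, 3, 7, 8, 9, 10, 4]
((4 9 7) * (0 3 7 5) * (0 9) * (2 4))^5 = (5 9)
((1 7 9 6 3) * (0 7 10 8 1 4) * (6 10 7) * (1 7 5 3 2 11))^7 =(0 4 3 5 1 11 2 6)(7 8 10 9)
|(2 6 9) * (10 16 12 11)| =|(2 6 9)(10 16 12 11)| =12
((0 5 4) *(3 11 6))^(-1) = ((0 5 4)(3 11 6))^(-1) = (0 4 5)(3 6 11)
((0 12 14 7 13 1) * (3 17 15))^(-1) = ((0 12 14 7 13 1)(3 17 15))^(-1) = (0 1 13 7 14 12)(3 15 17)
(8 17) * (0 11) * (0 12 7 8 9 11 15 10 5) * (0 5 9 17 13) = (17)(0 15 10 9 11 12 7 8 13) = [15, 1, 2, 3, 4, 5, 6, 8, 13, 11, 9, 12, 7, 0, 14, 10, 16, 17]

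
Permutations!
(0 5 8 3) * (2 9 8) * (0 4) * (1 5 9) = (0 9 8 3 4)(1 5 2) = [9, 5, 1, 4, 0, 2, 6, 7, 3, 8]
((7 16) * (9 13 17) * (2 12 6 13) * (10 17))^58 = (2 6 10 9 12 13 17)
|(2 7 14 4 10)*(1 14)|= 6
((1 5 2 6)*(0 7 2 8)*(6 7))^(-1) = ((0 6 1 5 8)(2 7))^(-1) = (0 8 5 1 6)(2 7)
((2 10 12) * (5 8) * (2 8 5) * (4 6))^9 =(2 10 12 8)(4 6)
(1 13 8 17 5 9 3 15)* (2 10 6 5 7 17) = (1 13 8 2 10 6 5 9 3 15)(7 17) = [0, 13, 10, 15, 4, 9, 5, 17, 2, 3, 6, 11, 12, 8, 14, 1, 16, 7]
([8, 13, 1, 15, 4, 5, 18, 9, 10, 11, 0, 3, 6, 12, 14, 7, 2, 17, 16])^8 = (0 10 8)(1 13 12 6 18 16 2)(3 9 15 11 7)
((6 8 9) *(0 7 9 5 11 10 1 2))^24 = ((0 7 9 6 8 5 11 10 1 2))^24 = (0 8 1 9 11)(2 6 10 7 5)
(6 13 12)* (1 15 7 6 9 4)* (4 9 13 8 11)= (1 15 7 6 8 11 4)(12 13)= [0, 15, 2, 3, 1, 5, 8, 6, 11, 9, 10, 4, 13, 12, 14, 7]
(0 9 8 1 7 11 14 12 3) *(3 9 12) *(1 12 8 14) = (0 8 12 9 14 3)(1 7 11) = [8, 7, 2, 0, 4, 5, 6, 11, 12, 14, 10, 1, 9, 13, 3]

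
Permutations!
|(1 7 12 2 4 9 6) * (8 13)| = 14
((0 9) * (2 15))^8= (15)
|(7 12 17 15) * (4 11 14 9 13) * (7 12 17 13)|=9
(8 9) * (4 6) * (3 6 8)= (3 6 4 8 9)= [0, 1, 2, 6, 8, 5, 4, 7, 9, 3]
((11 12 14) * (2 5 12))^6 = ((2 5 12 14 11))^6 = (2 5 12 14 11)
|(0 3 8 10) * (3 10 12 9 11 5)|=|(0 10)(3 8 12 9 11 5)|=6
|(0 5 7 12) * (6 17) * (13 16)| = |(0 5 7 12)(6 17)(13 16)| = 4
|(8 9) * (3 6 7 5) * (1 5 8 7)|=12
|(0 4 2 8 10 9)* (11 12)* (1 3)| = |(0 4 2 8 10 9)(1 3)(11 12)| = 6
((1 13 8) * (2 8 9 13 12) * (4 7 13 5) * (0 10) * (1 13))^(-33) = (0 10)(1 8 5)(2 9 7)(4 12 13)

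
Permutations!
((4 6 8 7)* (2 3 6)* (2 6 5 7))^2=(2 5 4 8 3 7 6)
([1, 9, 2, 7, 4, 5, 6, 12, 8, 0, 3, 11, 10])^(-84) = (12)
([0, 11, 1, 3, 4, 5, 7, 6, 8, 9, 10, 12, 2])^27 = [0, 2, 12, 3, 4, 5, 7, 6, 8, 9, 10, 1, 11]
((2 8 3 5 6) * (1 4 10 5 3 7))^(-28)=((1 4 10 5 6 2 8 7))^(-28)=(1 6)(2 4)(5 7)(8 10)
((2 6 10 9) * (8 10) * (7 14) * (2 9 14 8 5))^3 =(7 14 10 8)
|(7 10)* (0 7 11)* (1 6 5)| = |(0 7 10 11)(1 6 5)| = 12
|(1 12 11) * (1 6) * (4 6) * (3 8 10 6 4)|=7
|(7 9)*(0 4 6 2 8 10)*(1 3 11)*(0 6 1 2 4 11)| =|(0 11 2 8 10 6 4 1 3)(7 9)| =18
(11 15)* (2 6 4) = (2 6 4)(11 15) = [0, 1, 6, 3, 2, 5, 4, 7, 8, 9, 10, 15, 12, 13, 14, 11]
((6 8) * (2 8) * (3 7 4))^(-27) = (8)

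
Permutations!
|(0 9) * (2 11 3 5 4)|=|(0 9)(2 11 3 5 4)|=10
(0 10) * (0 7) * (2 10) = (0 2 10 7) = [2, 1, 10, 3, 4, 5, 6, 0, 8, 9, 7]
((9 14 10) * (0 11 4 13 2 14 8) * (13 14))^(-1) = (0 8 9 10 14 4 11)(2 13)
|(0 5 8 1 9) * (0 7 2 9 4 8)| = 6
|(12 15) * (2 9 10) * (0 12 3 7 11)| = 6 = |(0 12 15 3 7 11)(2 9 10)|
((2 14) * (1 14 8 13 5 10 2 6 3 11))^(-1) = (1 11 3 6 14)(2 10 5 13 8)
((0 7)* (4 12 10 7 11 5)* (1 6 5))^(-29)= ((0 11 1 6 5 4 12 10 7))^(-29)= (0 10 4 6 11 7 12 5 1)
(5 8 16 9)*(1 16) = (1 16 9 5 8) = [0, 16, 2, 3, 4, 8, 6, 7, 1, 5, 10, 11, 12, 13, 14, 15, 9]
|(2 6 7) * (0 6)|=|(0 6 7 2)|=4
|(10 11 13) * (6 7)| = |(6 7)(10 11 13)| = 6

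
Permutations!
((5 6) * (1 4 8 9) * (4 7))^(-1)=(1 9 8 4 7)(5 6)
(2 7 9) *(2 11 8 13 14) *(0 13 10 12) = (0 13 14 2 7 9 11 8 10 12) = [13, 1, 7, 3, 4, 5, 6, 9, 10, 11, 12, 8, 0, 14, 2]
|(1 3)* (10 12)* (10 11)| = 6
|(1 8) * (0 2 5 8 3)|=|(0 2 5 8 1 3)|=6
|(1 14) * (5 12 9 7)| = 4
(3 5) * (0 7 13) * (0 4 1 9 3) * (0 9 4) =(0 7 13)(1 4)(3 5 9) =[7, 4, 2, 5, 1, 9, 6, 13, 8, 3, 10, 11, 12, 0]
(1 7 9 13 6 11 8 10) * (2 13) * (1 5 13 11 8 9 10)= (1 7 10 5 13 6 8)(2 11 9)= [0, 7, 11, 3, 4, 13, 8, 10, 1, 2, 5, 9, 12, 6]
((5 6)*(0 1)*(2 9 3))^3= ((0 1)(2 9 3)(5 6))^3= (9)(0 1)(5 6)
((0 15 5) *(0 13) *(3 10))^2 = (0 5)(13 15)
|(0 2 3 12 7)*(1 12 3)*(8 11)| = 10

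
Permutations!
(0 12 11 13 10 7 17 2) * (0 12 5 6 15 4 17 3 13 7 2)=(0 5 6 15 4 17)(2 12 11 7 3 13 10)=[5, 1, 12, 13, 17, 6, 15, 3, 8, 9, 2, 7, 11, 10, 14, 4, 16, 0]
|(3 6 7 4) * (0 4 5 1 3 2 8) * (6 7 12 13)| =|(0 4 2 8)(1 3 7 5)(6 12 13)| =12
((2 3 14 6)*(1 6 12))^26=((1 6 2 3 14 12))^26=(1 2 14)(3 12 6)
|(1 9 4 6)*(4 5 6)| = 4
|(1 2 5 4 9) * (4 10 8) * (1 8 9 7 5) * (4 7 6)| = |(1 2)(4 6)(5 10 9 8 7)| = 10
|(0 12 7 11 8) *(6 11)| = |(0 12 7 6 11 8)| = 6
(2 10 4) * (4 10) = (10)(2 4) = [0, 1, 4, 3, 2, 5, 6, 7, 8, 9, 10]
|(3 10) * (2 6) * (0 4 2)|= 4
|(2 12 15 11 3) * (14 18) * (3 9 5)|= 14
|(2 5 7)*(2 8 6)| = 5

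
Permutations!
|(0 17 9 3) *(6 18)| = |(0 17 9 3)(6 18)| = 4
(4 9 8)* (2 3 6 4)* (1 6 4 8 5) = (1 6 8 2 3 4 9 5) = [0, 6, 3, 4, 9, 1, 8, 7, 2, 5]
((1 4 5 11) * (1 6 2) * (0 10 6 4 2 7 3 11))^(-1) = ((0 10 6 7 3 11 4 5)(1 2))^(-1) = (0 5 4 11 3 7 6 10)(1 2)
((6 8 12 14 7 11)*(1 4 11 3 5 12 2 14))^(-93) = (1 14 4 7 11 3 6 5 8 12 2)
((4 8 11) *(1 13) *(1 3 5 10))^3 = (1 5 13 10 3)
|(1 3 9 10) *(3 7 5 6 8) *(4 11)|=8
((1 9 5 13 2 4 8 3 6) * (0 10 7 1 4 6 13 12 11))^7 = ((0 10 7 1 9 5 12 11)(2 6 4 8 3 13))^7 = (0 11 12 5 9 1 7 10)(2 6 4 8 3 13)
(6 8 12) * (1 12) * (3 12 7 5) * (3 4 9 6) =(1 7 5 4 9 6 8)(3 12) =[0, 7, 2, 12, 9, 4, 8, 5, 1, 6, 10, 11, 3]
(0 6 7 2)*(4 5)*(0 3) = [6, 1, 3, 0, 5, 4, 7, 2] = (0 6 7 2 3)(4 5)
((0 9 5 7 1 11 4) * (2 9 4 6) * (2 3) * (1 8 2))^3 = (0 4)(1 3 6 11)(2 7 9 8 5)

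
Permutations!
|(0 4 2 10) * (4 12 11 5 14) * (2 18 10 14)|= |(0 12 11 5 2 14 4 18 10)|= 9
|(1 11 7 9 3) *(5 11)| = |(1 5 11 7 9 3)| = 6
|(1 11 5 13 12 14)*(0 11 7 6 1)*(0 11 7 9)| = 5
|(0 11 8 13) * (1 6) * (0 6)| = |(0 11 8 13 6 1)| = 6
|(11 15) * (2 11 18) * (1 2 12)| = |(1 2 11 15 18 12)| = 6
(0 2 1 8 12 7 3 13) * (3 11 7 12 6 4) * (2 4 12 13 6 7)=(0 4 3 6 12 13)(1 8 7 11 2)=[4, 8, 1, 6, 3, 5, 12, 11, 7, 9, 10, 2, 13, 0]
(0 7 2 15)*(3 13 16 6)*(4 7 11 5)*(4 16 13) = (0 11 5 16 6 3 4 7 2 15) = [11, 1, 15, 4, 7, 16, 3, 2, 8, 9, 10, 5, 12, 13, 14, 0, 6]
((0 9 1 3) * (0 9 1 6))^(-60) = ((0 1 3 9 6))^(-60) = (9)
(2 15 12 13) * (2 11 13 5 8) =(2 15 12 5 8)(11 13) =[0, 1, 15, 3, 4, 8, 6, 7, 2, 9, 10, 13, 5, 11, 14, 12]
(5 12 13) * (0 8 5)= (0 8 5 12 13)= [8, 1, 2, 3, 4, 12, 6, 7, 5, 9, 10, 11, 13, 0]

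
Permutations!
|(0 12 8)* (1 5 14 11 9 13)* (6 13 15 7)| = |(0 12 8)(1 5 14 11 9 15 7 6 13)| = 9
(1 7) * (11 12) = (1 7)(11 12) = [0, 7, 2, 3, 4, 5, 6, 1, 8, 9, 10, 12, 11]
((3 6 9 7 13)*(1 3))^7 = ((1 3 6 9 7 13))^7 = (1 3 6 9 7 13)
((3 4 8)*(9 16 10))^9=(16)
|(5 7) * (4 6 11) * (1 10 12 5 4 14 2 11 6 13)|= |(1 10 12 5 7 4 13)(2 11 14)|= 21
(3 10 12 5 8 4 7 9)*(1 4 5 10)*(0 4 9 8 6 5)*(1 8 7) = (0 4 1 9 3 8)(5 6)(10 12) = [4, 9, 2, 8, 1, 6, 5, 7, 0, 3, 12, 11, 10]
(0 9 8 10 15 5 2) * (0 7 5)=(0 9 8 10 15)(2 7 5)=[9, 1, 7, 3, 4, 2, 6, 5, 10, 8, 15, 11, 12, 13, 14, 0]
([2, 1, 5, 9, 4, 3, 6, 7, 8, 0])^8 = (0 3 2 9 5)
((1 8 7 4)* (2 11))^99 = ((1 8 7 4)(2 11))^99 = (1 4 7 8)(2 11)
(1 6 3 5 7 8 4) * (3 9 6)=(1 3 5 7 8 4)(6 9)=[0, 3, 2, 5, 1, 7, 9, 8, 4, 6]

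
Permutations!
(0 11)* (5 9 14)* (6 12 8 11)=(0 6 12 8 11)(5 9 14)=[6, 1, 2, 3, 4, 9, 12, 7, 11, 14, 10, 0, 8, 13, 5]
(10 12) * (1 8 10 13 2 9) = (1 8 10 12 13 2 9) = [0, 8, 9, 3, 4, 5, 6, 7, 10, 1, 12, 11, 13, 2]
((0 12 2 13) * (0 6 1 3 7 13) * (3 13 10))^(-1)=((0 12 2)(1 13 6)(3 7 10))^(-1)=(0 2 12)(1 6 13)(3 10 7)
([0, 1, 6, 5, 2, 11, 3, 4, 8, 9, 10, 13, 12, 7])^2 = [0, 1, 3, 11, 6, 13, 5, 2, 8, 9, 10, 7, 12, 4]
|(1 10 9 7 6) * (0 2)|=|(0 2)(1 10 9 7 6)|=10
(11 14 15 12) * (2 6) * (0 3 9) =(0 3 9)(2 6)(11 14 15 12) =[3, 1, 6, 9, 4, 5, 2, 7, 8, 0, 10, 14, 11, 13, 15, 12]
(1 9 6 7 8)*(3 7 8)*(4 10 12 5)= (1 9 6 8)(3 7)(4 10 12 5)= [0, 9, 2, 7, 10, 4, 8, 3, 1, 6, 12, 11, 5]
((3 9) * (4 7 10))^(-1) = (3 9)(4 10 7)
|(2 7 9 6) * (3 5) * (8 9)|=10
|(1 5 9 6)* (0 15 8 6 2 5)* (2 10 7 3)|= |(0 15 8 6 1)(2 5 9 10 7 3)|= 30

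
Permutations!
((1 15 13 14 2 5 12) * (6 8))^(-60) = ((1 15 13 14 2 5 12)(6 8))^(-60) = (1 14 12 13 5 15 2)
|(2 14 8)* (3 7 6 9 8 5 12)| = |(2 14 5 12 3 7 6 9 8)| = 9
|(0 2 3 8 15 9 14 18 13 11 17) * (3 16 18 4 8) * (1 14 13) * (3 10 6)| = 39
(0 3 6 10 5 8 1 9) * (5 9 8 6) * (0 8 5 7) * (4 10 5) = (0 3 7)(1 4 10 9 8)(5 6) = [3, 4, 2, 7, 10, 6, 5, 0, 1, 8, 9]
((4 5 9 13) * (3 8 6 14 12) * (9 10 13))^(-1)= (3 12 14 6 8)(4 13 10 5)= ((3 8 6 14 12)(4 5 10 13))^(-1)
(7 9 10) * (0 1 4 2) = (0 1 4 2)(7 9 10) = [1, 4, 0, 3, 2, 5, 6, 9, 8, 10, 7]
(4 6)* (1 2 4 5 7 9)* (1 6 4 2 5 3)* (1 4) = [0, 5, 2, 4, 1, 7, 3, 9, 8, 6] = (1 5 7 9 6 3 4)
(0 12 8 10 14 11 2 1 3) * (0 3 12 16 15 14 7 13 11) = (0 16 15 14)(1 12 8 10 7 13 11 2) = [16, 12, 1, 3, 4, 5, 6, 13, 10, 9, 7, 2, 8, 11, 0, 14, 15]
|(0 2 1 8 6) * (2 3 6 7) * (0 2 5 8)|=15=|(0 3 6 2 1)(5 8 7)|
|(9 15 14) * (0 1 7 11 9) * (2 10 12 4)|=|(0 1 7 11 9 15 14)(2 10 12 4)|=28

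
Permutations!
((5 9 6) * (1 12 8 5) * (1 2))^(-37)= ((1 12 8 5 9 6 2))^(-37)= (1 6 5 12 2 9 8)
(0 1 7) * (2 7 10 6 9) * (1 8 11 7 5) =(0 8 11 7)(1 10 6 9 2 5) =[8, 10, 5, 3, 4, 1, 9, 0, 11, 2, 6, 7]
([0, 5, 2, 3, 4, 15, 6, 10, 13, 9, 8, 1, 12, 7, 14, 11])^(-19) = (1 5 15 11)(7 10 8 13)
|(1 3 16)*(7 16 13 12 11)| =|(1 3 13 12 11 7 16)| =7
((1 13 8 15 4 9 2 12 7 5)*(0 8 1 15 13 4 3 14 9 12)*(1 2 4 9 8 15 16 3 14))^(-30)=(1 4 7 16)(3 9 12 5)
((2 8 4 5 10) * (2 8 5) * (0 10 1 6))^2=((0 10 8 4 2 5 1 6))^2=(0 8 2 1)(4 5 6 10)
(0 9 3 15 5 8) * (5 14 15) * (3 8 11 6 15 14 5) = (0 9 8)(5 11 6 15) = [9, 1, 2, 3, 4, 11, 15, 7, 0, 8, 10, 6, 12, 13, 14, 5]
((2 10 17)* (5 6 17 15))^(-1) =((2 10 15 5 6 17))^(-1) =(2 17 6 5 15 10)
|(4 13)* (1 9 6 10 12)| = 10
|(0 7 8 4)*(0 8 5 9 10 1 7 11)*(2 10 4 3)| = 18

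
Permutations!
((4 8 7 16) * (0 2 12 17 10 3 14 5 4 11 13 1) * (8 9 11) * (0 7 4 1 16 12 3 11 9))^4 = ((0 2 3 14 5 1 7 12 17 10 11 13 16 8 4))^4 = (0 5 17 16 2 1 10 8 3 7 11 4 14 12 13)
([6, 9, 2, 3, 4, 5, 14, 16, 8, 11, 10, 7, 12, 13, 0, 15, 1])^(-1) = (0 14 6)(1 16 7 11 9)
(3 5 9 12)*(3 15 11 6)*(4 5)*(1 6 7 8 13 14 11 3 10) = (1 6 10)(3 4 5 9 12 15)(7 8 13 14 11) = [0, 6, 2, 4, 5, 9, 10, 8, 13, 12, 1, 7, 15, 14, 11, 3]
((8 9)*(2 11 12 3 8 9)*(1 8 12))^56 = (12)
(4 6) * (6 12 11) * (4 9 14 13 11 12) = (6 9 14 13 11) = [0, 1, 2, 3, 4, 5, 9, 7, 8, 14, 10, 6, 12, 11, 13]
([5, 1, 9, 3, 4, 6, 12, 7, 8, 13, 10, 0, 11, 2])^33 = [12, 1, 2, 3, 4, 11, 0, 7, 8, 9, 10, 6, 5, 13]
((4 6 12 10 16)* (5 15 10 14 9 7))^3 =((4 6 12 14 9 7 5 15 10 16))^3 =(4 14 5 16 12 7 10 6 9 15)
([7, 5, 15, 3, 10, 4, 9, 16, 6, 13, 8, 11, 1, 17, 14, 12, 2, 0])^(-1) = (0 17 13 9 6 8 10 4 5 1 12 15 2 16 7)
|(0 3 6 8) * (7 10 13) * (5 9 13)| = 20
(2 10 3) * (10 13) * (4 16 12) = (2 13 10 3)(4 16 12) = [0, 1, 13, 2, 16, 5, 6, 7, 8, 9, 3, 11, 4, 10, 14, 15, 12]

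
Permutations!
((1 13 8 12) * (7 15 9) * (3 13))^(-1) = ((1 3 13 8 12)(7 15 9))^(-1) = (1 12 8 13 3)(7 9 15)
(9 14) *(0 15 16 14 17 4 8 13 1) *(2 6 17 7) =(0 15 16 14 9 7 2 6 17 4 8 13 1) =[15, 0, 6, 3, 8, 5, 17, 2, 13, 7, 10, 11, 12, 1, 9, 16, 14, 4]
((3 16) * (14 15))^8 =((3 16)(14 15))^8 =(16)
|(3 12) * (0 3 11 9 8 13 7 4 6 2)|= |(0 3 12 11 9 8 13 7 4 6 2)|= 11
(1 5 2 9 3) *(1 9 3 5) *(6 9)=(2 3 6 9 5)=[0, 1, 3, 6, 4, 2, 9, 7, 8, 5]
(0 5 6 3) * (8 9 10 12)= (0 5 6 3)(8 9 10 12)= [5, 1, 2, 0, 4, 6, 3, 7, 9, 10, 12, 11, 8]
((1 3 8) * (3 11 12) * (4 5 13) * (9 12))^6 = ((1 11 9 12 3 8)(4 5 13))^6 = (13)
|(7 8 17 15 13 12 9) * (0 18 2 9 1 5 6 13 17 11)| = |(0 18 2 9 7 8 11)(1 5 6 13 12)(15 17)| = 70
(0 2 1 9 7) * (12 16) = (0 2 1 9 7)(12 16) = [2, 9, 1, 3, 4, 5, 6, 0, 8, 7, 10, 11, 16, 13, 14, 15, 12]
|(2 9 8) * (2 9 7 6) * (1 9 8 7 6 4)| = 4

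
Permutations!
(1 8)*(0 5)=(0 5)(1 8)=[5, 8, 2, 3, 4, 0, 6, 7, 1]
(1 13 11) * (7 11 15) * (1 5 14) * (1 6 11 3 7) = (1 13 15)(3 7)(5 14 6 11) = [0, 13, 2, 7, 4, 14, 11, 3, 8, 9, 10, 5, 12, 15, 6, 1]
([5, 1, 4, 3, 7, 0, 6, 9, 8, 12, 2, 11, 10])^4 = [0, 1, 12, 3, 10, 5, 6, 2, 8, 4, 9, 11, 7]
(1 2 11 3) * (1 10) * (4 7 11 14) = (1 2 14 4 7 11 3 10) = [0, 2, 14, 10, 7, 5, 6, 11, 8, 9, 1, 3, 12, 13, 4]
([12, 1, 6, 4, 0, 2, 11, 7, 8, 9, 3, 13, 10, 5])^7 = (0 10 4 12 3)(2 11 5 6 13)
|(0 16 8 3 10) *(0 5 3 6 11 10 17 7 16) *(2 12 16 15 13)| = 13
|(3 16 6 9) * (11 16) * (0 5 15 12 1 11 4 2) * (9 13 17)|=|(0 5 15 12 1 11 16 6 13 17 9 3 4 2)|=14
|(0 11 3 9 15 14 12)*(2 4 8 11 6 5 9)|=|(0 6 5 9 15 14 12)(2 4 8 11 3)|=35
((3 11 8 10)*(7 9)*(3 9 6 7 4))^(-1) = (3 4 9 10 8 11)(6 7)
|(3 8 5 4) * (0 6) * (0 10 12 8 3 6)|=6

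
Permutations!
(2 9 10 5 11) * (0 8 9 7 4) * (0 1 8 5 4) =(0 5 11 2 7)(1 8 9 10 4) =[5, 8, 7, 3, 1, 11, 6, 0, 9, 10, 4, 2]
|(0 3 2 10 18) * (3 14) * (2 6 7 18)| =|(0 14 3 6 7 18)(2 10)| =6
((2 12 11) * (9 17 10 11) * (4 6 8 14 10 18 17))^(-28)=((2 12 9 4 6 8 14 10 11)(17 18))^(-28)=(18)(2 11 10 14 8 6 4 9 12)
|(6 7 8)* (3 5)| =|(3 5)(6 7 8)| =6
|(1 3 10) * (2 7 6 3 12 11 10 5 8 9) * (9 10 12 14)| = 10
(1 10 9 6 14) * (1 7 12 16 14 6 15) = (1 10 9 15)(7 12 16 14) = [0, 10, 2, 3, 4, 5, 6, 12, 8, 15, 9, 11, 16, 13, 7, 1, 14]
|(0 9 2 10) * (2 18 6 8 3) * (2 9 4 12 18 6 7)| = 28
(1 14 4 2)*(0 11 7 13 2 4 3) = [11, 14, 1, 0, 4, 5, 6, 13, 8, 9, 10, 7, 12, 2, 3] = (0 11 7 13 2 1 14 3)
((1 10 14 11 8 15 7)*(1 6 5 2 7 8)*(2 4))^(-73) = ((1 10 14 11)(2 7 6 5 4)(8 15))^(-73) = (1 11 14 10)(2 6 4 7 5)(8 15)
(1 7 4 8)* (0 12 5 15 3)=(0 12 5 15 3)(1 7 4 8)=[12, 7, 2, 0, 8, 15, 6, 4, 1, 9, 10, 11, 5, 13, 14, 3]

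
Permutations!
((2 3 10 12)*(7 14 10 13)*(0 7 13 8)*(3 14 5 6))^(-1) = ((0 7 5 6 3 8)(2 14 10 12))^(-1) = (0 8 3 6 5 7)(2 12 10 14)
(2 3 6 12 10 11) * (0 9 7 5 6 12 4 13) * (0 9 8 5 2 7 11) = [8, 1, 3, 12, 13, 6, 4, 2, 5, 11, 0, 7, 10, 9] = (0 8 5 6 4 13 9 11 7 2 3 12 10)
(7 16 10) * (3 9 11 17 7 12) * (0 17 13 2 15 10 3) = (0 17 7 16 3 9 11 13 2 15 10 12) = [17, 1, 15, 9, 4, 5, 6, 16, 8, 11, 12, 13, 0, 2, 14, 10, 3, 7]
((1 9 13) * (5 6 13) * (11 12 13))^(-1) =(1 13 12 11 6 5 9)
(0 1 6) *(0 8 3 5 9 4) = [1, 6, 2, 5, 0, 9, 8, 7, 3, 4] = (0 1 6 8 3 5 9 4)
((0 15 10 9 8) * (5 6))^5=((0 15 10 9 8)(5 6))^5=(15)(5 6)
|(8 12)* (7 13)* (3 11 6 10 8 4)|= 14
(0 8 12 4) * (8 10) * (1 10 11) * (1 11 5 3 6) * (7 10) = (0 5 3 6 1 7 10 8 12 4) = [5, 7, 2, 6, 0, 3, 1, 10, 12, 9, 8, 11, 4]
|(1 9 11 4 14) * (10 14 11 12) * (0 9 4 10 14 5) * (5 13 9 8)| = 24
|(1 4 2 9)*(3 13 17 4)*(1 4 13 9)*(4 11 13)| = 8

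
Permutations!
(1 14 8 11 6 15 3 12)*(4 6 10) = (1 14 8 11 10 4 6 15 3 12) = [0, 14, 2, 12, 6, 5, 15, 7, 11, 9, 4, 10, 1, 13, 8, 3]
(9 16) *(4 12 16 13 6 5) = (4 12 16 9 13 6 5) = [0, 1, 2, 3, 12, 4, 5, 7, 8, 13, 10, 11, 16, 6, 14, 15, 9]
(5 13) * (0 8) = (0 8)(5 13) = [8, 1, 2, 3, 4, 13, 6, 7, 0, 9, 10, 11, 12, 5]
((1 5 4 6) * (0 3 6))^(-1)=((0 3 6 1 5 4))^(-1)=(0 4 5 1 6 3)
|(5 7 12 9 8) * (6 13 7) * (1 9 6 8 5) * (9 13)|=|(1 13 7 12 6 9 5 8)|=8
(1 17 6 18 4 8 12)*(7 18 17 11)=(1 11 7 18 4 8 12)(6 17)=[0, 11, 2, 3, 8, 5, 17, 18, 12, 9, 10, 7, 1, 13, 14, 15, 16, 6, 4]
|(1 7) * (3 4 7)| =|(1 3 4 7)| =4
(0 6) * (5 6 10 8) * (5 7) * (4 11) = (0 10 8 7 5 6)(4 11) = [10, 1, 2, 3, 11, 6, 0, 5, 7, 9, 8, 4]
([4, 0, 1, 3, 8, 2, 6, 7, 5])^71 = (0 1 2 5 8 4)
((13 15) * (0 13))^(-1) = (0 15 13)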